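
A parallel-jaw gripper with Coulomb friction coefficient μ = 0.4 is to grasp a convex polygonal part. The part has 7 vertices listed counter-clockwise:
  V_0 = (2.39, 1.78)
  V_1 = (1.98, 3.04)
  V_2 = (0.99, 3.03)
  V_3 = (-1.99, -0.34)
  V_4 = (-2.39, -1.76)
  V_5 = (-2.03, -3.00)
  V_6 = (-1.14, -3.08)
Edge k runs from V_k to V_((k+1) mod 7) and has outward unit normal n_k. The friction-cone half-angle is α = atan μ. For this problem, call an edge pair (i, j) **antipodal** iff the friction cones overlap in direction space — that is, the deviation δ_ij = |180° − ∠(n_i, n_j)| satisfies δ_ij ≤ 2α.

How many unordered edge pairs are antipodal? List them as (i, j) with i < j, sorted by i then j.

α = atan 0.4 = 21.80°;  2α = 43.60°
n_0 = (+0.9509, +0.3094)
n_1 = (-0.0101, +0.9999)
n_2 = (-0.7491, +0.6624)
n_3 = (-0.9625, +0.2711)
n_4 = (-0.9603, -0.2788)
n_5 = (-0.0895, -0.9960)
n_6 = (+0.8091, -0.5877)
  (0,1): δ = 107.45°  ·
  (0,2): δ = 59.51°  ·
  (0,3): δ = 33.76°  ✓
  (0,4): δ = 1.84°  ✓
  (0,5): δ = 66.84°  ·
  (0,6): δ = 125.98°  ·
  (1,2): δ = 132.06°  ·
  (1,3): δ = 106.31°  ·
  (1,4): δ = 74.39°  ·
  (1,5): δ = 5.72°  ✓
  (1,6): δ = 53.43°  ·
  (2,3): δ = 154.25°  ·
  (2,4): δ = 122.33°  ·
  (2,5): δ = 53.65°  ·
  (2,6): δ = 5.49°  ✓
  (3,4): δ = 148.08°  ·
  (3,5): δ = 79.40°  ·
  (3,6): δ = 20.26°  ✓
  (4,5): δ = 111.33°  ·
  (4,6): δ = 52.18°  ·
  (5,6): δ = 120.86°  ·
antipodal pairs: 5

count = 5; pairs: (0,3), (0,4), (1,5), (2,6), (3,6)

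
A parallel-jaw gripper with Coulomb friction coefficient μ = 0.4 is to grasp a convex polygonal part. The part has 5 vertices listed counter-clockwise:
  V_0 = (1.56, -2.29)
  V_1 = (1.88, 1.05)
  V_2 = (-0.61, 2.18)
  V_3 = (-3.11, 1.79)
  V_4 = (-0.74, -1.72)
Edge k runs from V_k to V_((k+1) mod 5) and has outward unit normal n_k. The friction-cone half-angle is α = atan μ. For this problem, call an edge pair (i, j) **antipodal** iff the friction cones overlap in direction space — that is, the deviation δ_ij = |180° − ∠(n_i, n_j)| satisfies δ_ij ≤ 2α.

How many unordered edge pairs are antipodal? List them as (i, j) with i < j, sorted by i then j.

count = 4; pairs: (0,3), (1,3), (1,4), (2,4)

α = atan 0.4 = 21.80°;  2α = 43.60°
n_0 = (+0.9954, -0.0954)
n_1 = (+0.4133, +0.9106)
n_2 = (-0.1541, +0.9880)
n_3 = (-0.8288, -0.5596)
n_4 = (-0.2405, -0.9706)
  (0,1): δ = 108.94°  ·
  (0,2): δ = 75.66°  ·
  (0,3): δ = 39.50°  ✓
  (0,4): δ = 81.55°  ·
  (1,2): δ = 146.72°  ·
  (1,3): δ = 31.56°  ✓
  (1,4): δ = 10.49°  ✓
  (2,3): δ = 64.84°  ·
  (2,4): δ = 22.79°  ✓
  (3,4): δ = 137.95°  ·
antipodal pairs: 4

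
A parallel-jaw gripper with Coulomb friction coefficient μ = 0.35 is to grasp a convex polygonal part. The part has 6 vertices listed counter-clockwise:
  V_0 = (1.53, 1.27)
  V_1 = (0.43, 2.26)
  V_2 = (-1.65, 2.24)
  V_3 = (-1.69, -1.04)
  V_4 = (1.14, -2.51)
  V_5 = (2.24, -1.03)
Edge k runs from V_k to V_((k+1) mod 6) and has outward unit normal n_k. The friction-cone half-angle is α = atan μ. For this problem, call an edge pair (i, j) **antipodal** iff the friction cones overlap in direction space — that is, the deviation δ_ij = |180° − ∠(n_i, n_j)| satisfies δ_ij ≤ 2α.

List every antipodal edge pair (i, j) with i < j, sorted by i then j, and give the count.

α = atan 0.35 = 19.29°;  2α = 38.58°
n_0 = (+0.6690, +0.7433)
n_1 = (-0.0096, +1.0000)
n_2 = (-0.9999, +0.0122)
n_3 = (-0.4610, -0.8874)
n_4 = (+0.8026, -0.5965)
n_5 = (+0.9555, +0.2950)
  (0,1): δ = 137.46°  ·
  (0,2): δ = 48.71°  ·
  (0,3): δ = 14.54°  ✓
  (0,4): δ = 95.37°  ·
  (0,5): δ = 149.14°  ·
  (1,2): δ = 91.25°  ·
  (1,3): δ = 28.00°  ✓
  (1,4): δ = 52.83°  ·
  (1,5): δ = 106.60°  ·
  (2,3): δ = 116.75°  ·
  (2,4): δ = 35.92°  ✓
  (2,5): δ = 17.85°  ✓
  (3,4): δ = 99.17°  ·
  (3,5): δ = 45.40°  ·
  (4,5): δ = 126.22°  ·
antipodal pairs: 4

count = 4; pairs: (0,3), (1,3), (2,4), (2,5)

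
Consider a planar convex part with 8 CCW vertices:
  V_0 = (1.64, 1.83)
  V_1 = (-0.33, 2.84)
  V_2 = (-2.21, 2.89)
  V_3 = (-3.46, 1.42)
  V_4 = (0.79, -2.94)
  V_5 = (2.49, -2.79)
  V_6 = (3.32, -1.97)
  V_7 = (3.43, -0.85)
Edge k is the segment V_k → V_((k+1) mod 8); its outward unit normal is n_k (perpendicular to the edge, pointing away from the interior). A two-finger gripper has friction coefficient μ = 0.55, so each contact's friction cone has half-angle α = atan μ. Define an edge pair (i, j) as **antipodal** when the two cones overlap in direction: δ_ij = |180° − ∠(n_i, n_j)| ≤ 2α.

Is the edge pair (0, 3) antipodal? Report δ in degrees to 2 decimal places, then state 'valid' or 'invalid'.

α = atan 0.55 = 28.81°;  2α = 57.62°
edge 0: e_0 = (-1.97, +1.01);  n_0 = (+0.4562, +0.8899)
edge 3: e_3 = (+4.25, -4.36);  n_3 = (-0.7161, -0.6980)
∠(n_0, n_3) = 161.41°
δ = |180° − 161.41°| = 18.59°
18.59° ≤ 2α = 57.62°  →  valid

δ = 18.59°, valid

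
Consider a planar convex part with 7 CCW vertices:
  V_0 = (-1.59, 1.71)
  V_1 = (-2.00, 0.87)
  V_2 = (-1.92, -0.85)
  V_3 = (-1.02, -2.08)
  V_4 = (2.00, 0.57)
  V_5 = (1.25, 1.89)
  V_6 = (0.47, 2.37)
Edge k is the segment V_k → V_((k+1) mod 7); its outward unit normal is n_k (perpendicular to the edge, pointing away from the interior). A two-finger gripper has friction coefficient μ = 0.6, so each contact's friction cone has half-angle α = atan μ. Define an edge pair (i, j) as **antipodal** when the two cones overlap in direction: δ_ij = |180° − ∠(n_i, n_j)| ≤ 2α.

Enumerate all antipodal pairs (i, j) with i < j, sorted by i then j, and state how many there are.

count = 8; pairs: (0,3), (0,4), (1,3), (1,4), (1,5), (2,4), (2,5), (3,6)

α = atan 0.6 = 30.96°;  2α = 61.93°
n_0 = (-0.8987, +0.4386)
n_1 = (-0.9989, -0.0465)
n_2 = (-0.8070, -0.5905)
n_3 = (+0.6596, -0.7517)
n_4 = (+0.8695, +0.4940)
n_5 = (+0.5241, +0.8517)
n_6 = (-0.3051, +0.9523)
  (0,1): δ = 151.32°  ·
  (0,2): δ = 117.79°  ·
  (0,3): δ = 22.72°  ✓
  (0,4): δ = 55.62°  ✓
  (0,5): δ = 84.41°  ·
  (0,6): δ = 133.78°  ·
  (1,2): δ = 146.47°  ·
  (1,3): δ = 51.40°  ✓
  (1,4): δ = 26.94°  ✓
  (1,5): δ = 55.73°  ✓
  (1,6): δ = 105.10°  ·
  (2,3): δ = 84.93°  ·
  (2,4): δ = 6.59°  ✓
  (2,5): δ = 22.20°  ✓
  (2,6): δ = 71.57°  ·
  (3,4): δ = 101.66°  ·
  (3,5): δ = 72.87°  ·
  (3,6): δ = 23.50°  ✓
  (4,5): δ = 151.21°  ·
  (4,6): δ = 101.84°  ·
  (5,6): δ = 130.63°  ·
antipodal pairs: 8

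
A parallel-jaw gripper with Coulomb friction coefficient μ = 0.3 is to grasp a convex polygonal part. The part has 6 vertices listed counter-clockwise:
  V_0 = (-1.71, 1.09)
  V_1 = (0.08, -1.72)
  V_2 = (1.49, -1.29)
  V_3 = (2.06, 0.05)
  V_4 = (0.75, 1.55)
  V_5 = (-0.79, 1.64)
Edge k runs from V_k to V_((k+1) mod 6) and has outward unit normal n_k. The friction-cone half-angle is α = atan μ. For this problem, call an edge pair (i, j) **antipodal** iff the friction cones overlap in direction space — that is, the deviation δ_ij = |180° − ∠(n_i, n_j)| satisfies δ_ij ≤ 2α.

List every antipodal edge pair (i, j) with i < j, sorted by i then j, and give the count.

α = atan 0.3 = 16.70°;  2α = 33.40°
n_0 = (-0.8434, -0.5373)
n_1 = (+0.2917, -0.9565)
n_2 = (+0.9202, -0.3914)
n_3 = (+0.7532, +0.6578)
n_4 = (+0.0583, +0.9983)
n_5 = (-0.5131, +0.8583)
  (0,1): δ = 105.54°  ·
  (0,2): δ = 55.54°  ·
  (0,3): δ = 8.63°  ✓
  (0,4): δ = 54.16°  ·
  (0,5): δ = 88.37°  ·
  (1,2): δ = 130.00°  ·
  (1,3): δ = 65.83°  ·
  (1,4): δ = 20.30°  ✓
  (1,5): δ = 13.91°  ✓
  (2,3): δ = 115.82°  ·
  (2,4): δ = 70.30°  ·
  (2,5): δ = 36.08°  ·
  (3,4): δ = 134.48°  ·
  (3,5): δ = 100.26°  ·
  (4,5): δ = 145.78°  ·
antipodal pairs: 3

count = 3; pairs: (0,3), (1,4), (1,5)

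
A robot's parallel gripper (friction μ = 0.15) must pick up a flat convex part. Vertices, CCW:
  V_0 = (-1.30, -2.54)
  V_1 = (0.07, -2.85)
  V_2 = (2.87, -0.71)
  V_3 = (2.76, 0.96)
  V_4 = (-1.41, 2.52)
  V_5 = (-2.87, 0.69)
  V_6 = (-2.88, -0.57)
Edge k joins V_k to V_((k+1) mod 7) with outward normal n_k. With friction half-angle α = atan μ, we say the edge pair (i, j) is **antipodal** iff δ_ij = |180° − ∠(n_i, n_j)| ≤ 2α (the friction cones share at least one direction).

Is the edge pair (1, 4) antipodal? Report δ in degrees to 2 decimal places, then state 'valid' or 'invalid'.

α = atan 0.15 = 8.53°;  2α = 17.06°
edge 1: e_1 = (+2.80, +2.14);  n_1 = (+0.6072, -0.7945)
edge 4: e_4 = (-1.46, -1.83);  n_4 = (-0.7817, +0.6237)
∠(n_1, n_4) = 165.97°
δ = |180° − 165.97°| = 14.03°
14.03° ≤ 2α = 17.06°  →  valid

δ = 14.03°, valid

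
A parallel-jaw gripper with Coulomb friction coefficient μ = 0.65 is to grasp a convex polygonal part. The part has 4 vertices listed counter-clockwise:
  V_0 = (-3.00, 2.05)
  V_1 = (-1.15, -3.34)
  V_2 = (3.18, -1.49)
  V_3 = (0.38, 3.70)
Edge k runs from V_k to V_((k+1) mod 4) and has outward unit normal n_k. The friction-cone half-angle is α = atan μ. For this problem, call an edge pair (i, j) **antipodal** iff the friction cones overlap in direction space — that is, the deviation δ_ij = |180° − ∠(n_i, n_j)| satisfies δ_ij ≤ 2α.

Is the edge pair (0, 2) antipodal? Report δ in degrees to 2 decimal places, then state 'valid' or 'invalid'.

δ = 9.40°, valid

α = atan 0.65 = 33.02°;  2α = 66.05°
edge 0: e_0 = (+1.85, -5.39);  n_0 = (-0.9458, -0.3246)
edge 2: e_2 = (-2.80, +5.19);  n_2 = (+0.8801, +0.4748)
∠(n_0, n_2) = 170.60°
δ = |180° − 170.60°| = 9.40°
9.40° ≤ 2α = 66.05°  →  valid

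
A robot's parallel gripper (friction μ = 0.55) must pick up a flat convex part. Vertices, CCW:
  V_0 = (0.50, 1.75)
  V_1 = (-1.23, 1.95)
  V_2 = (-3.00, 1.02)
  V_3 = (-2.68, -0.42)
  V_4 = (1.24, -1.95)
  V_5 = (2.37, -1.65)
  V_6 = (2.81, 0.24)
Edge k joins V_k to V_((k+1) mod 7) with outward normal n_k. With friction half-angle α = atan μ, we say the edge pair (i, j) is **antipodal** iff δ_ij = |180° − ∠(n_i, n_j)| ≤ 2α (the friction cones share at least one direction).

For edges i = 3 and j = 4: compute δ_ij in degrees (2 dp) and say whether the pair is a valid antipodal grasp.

α = atan 0.55 = 28.81°;  2α = 57.62°
edge 3: e_3 = (+3.92, -1.53);  n_3 = (-0.3636, -0.9316)
edge 4: e_4 = (+1.13, +0.30);  n_4 = (+0.2566, -0.9665)
∠(n_3, n_4) = 36.19°
δ = |180° − 36.19°| = 143.81°
143.81° > 2α = 57.62°  →  invalid

δ = 143.81°, invalid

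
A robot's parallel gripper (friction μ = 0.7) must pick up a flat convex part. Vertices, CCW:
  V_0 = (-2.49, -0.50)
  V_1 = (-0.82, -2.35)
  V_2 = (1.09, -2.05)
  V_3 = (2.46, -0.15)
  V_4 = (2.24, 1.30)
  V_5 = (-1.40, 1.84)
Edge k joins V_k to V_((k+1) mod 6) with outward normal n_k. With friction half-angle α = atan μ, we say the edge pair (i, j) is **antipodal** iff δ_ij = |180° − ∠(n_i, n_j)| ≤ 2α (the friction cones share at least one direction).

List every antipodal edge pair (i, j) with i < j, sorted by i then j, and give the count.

α = atan 0.7 = 34.99°;  2α = 69.98°
n_0 = (-0.7423, -0.6701)
n_1 = (+0.1552, -0.9879)
n_2 = (+0.8111, -0.5849)
n_3 = (+0.9887, +0.1500)
n_4 = (+0.1467, +0.9892)
n_5 = (-0.9065, +0.4222)
  (0,1): δ = 123.15°  ·
  (0,2): δ = 77.87°  ·
  (0,3): δ = 33.45°  ✓
  (0,4): δ = 39.49°  ✓
  (0,5): δ = 112.95°  ·
  (1,2): δ = 134.72°  ·
  (1,3): δ = 90.30°  ·
  (1,4): δ = 17.36°  ✓
  (1,5): δ = 56.10°  ✓
  (2,3): δ = 135.58°  ·
  (2,4): δ = 62.64°  ✓
  (2,5): δ = 10.82°  ✓
  (3,4): δ = 107.07°  ·
  (3,5): δ = 33.60°  ✓
  (4,5): δ = 106.54°  ·
antipodal pairs: 7

count = 7; pairs: (0,3), (0,4), (1,4), (1,5), (2,4), (2,5), (3,5)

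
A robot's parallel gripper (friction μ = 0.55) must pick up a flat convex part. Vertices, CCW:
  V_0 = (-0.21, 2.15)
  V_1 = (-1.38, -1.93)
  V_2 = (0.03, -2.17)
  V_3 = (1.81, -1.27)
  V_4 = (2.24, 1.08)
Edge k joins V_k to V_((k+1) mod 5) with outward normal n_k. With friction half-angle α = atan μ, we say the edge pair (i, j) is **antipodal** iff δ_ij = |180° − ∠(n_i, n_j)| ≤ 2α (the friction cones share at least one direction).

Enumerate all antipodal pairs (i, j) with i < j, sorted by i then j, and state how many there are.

count = 4; pairs: (0,2), (0,3), (1,4), (2,4)

α = atan 0.55 = 28.81°;  2α = 57.62°
n_0 = (-0.9613, +0.2757)
n_1 = (-0.1678, -0.9858)
n_2 = (+0.4512, -0.8924)
n_3 = (+0.9837, -0.1800)
n_4 = (+0.4002, +0.9164)
  (0,1): δ = 83.66°  ·
  (0,2): δ = 47.18°  ✓
  (0,3): δ = 5.63°  ✓
  (0,4): δ = 82.41°  ·
  (1,2): δ = 143.52°  ·
  (1,3): δ = 90.71°  ·
  (1,4): δ = 13.93°  ✓
  (2,3): δ = 127.19°  ·
  (2,4): δ = 50.41°  ✓
  (3,4): δ = 103.22°  ·
antipodal pairs: 4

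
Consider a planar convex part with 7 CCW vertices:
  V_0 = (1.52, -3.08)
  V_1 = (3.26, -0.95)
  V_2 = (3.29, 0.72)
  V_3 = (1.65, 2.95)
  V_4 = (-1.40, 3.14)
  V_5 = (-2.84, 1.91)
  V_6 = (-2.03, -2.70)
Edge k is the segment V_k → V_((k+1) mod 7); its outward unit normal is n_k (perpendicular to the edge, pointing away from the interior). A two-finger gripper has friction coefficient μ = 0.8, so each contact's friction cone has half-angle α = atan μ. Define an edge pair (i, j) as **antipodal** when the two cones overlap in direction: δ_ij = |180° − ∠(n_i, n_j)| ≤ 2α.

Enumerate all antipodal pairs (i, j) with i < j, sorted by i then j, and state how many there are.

α = atan 0.8 = 38.66°;  2α = 77.32°
n_0 = (+0.7744, -0.6326)
n_1 = (+0.9998, -0.0180)
n_2 = (+0.8056, +0.5925)
n_3 = (+0.0622, +0.9981)
n_4 = (-0.6495, +0.7604)
n_5 = (-0.9849, -0.1731)
n_6 = (-0.1064, -0.9943)
  (0,1): δ = 141.78°  ·
  (0,2): δ = 104.42°  ·
  (0,3): δ = 54.32°  ✓
  (0,4): δ = 10.25°  ✓
  (0,5): δ = 49.21°  ✓
  (0,6): δ = 123.14°  ·
  (1,2): δ = 142.64°  ·
  (1,3): δ = 92.54°  ·
  (1,4): δ = 48.47°  ✓
  (1,5): δ = 10.99°  ✓
  (1,6): δ = 84.92°  ·
  (2,3): δ = 129.90°  ·
  (2,4): δ = 85.83°  ·
  (2,5): δ = 26.37°  ✓
  (2,6): δ = 47.56°  ✓
  (3,4): δ = 135.93°  ·
  (3,5): δ = 76.47°  ✓
  (3,6): δ = 2.55°  ✓
  (4,5): δ = 120.54°  ·
  (4,6): δ = 46.61°  ✓
  (5,6): δ = 106.08°  ·
antipodal pairs: 10

count = 10; pairs: (0,3), (0,4), (0,5), (1,4), (1,5), (2,5), (2,6), (3,5), (3,6), (4,6)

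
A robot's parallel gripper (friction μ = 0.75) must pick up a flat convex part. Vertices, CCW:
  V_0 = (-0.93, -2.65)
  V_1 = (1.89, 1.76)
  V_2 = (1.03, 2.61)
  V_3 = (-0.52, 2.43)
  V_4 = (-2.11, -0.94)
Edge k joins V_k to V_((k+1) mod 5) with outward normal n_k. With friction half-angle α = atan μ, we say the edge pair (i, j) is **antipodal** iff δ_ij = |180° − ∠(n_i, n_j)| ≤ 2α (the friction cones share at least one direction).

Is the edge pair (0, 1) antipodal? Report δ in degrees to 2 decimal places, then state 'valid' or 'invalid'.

α = atan 0.75 = 36.87°;  2α = 73.74°
edge 0: e_0 = (+2.82, +4.41);  n_0 = (+0.8425, -0.5387)
edge 1: e_1 = (-0.86, +0.85);  n_1 = (+0.7030, +0.7112)
∠(n_0, n_1) = 77.93°
δ = |180° − 77.93°| = 102.07°
102.07° > 2α = 73.74°  →  invalid

δ = 102.07°, invalid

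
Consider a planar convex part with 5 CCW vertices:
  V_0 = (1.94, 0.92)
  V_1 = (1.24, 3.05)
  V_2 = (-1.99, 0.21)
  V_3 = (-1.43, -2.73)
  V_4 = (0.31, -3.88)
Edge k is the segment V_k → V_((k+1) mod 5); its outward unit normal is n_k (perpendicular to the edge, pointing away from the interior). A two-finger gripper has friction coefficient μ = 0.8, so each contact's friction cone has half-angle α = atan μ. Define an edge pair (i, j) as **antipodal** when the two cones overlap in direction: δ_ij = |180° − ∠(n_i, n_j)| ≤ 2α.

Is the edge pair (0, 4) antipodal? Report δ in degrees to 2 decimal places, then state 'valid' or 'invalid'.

α = atan 0.8 = 38.66°;  2α = 77.32°
edge 0: e_0 = (-0.70, +2.13);  n_0 = (+0.9500, +0.3122)
edge 4: e_4 = (+1.63, +4.80);  n_4 = (+0.9469, -0.3215)
∠(n_0, n_4) = 36.95°
δ = |180° − 36.95°| = 143.05°
143.05° > 2α = 77.32°  →  invalid

δ = 143.05°, invalid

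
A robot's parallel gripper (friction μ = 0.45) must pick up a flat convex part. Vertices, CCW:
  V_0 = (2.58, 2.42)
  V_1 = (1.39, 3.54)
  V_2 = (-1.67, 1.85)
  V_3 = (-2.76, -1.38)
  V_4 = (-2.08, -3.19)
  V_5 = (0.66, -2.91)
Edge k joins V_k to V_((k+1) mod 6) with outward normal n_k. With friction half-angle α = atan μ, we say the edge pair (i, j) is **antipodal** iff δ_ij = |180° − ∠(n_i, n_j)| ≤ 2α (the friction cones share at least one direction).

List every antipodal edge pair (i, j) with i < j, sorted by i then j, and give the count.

count = 5; pairs: (0,3), (1,4), (1,5), (2,5), (3,5)

α = atan 0.45 = 24.23°;  2α = 48.46°
n_0 = (+0.6854, +0.7282)
n_1 = (-0.4835, +0.8754)
n_2 = (-0.9475, +0.3197)
n_3 = (-0.9361, -0.3517)
n_4 = (+0.1017, -0.9948)
n_5 = (+0.9408, -0.3389)
  (0,1): δ = 107.82°  ·
  (0,2): δ = 65.38°  ·
  (0,3): δ = 26.14°  ✓
  (0,4): δ = 49.10°  ·
  (0,5): δ = 113.45°  ·
  (1,2): δ = 137.56°  ·
  (1,3): δ = 98.32°  ·
  (1,4): δ = 23.08°  ✓
  (1,5): δ = 41.28°  ✓
  (2,3): δ = 140.76°  ·
  (2,4): δ = 65.52°  ·
  (2,5): δ = 1.16°  ✓
  (3,4): δ = 104.76°  ·
  (3,5): δ = 40.40°  ✓
  (4,5): δ = 115.65°  ·
antipodal pairs: 5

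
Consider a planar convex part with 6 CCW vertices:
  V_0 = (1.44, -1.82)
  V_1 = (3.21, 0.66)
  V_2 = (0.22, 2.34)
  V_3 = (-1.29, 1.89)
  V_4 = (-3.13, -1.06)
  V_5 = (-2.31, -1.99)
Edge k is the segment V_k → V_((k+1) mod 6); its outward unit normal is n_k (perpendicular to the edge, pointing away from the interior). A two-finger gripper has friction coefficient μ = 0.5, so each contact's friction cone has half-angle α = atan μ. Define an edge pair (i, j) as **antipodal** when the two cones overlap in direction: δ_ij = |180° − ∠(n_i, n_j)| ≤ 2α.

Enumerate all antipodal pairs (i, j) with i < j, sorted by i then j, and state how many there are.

α = atan 0.5 = 26.57°;  2α = 53.13°
n_0 = (+0.8140, -0.5809)
n_1 = (+0.4898, +0.8718)
n_2 = (-0.2856, +0.9583)
n_3 = (-0.8485, +0.5292)
n_4 = (-0.7501, -0.6614)
n_5 = (+0.0453, -0.9990)
  (0,1): δ = 83.81°  ·
  (0,2): δ = 37.89°  ✓
  (0,3): δ = 3.56°  ✓
  (0,4): δ = 76.92°  ·
  (0,5): δ = 128.11°  ·
  (1,2): δ = 134.07°  ·
  (1,3): δ = 92.62°  ·
  (1,4): δ = 19.27°  ✓
  (1,5): δ = 31.93°  ✓
  (2,3): δ = 138.55°  ·
  (2,4): δ = 65.19°  ·
  (2,5): δ = 14.00°  ✓
  (3,4): δ = 106.64°  ·
  (3,5): δ = 55.45°  ·
  (4,5): δ = 128.81°  ·
antipodal pairs: 5

count = 5; pairs: (0,2), (0,3), (1,4), (1,5), (2,5)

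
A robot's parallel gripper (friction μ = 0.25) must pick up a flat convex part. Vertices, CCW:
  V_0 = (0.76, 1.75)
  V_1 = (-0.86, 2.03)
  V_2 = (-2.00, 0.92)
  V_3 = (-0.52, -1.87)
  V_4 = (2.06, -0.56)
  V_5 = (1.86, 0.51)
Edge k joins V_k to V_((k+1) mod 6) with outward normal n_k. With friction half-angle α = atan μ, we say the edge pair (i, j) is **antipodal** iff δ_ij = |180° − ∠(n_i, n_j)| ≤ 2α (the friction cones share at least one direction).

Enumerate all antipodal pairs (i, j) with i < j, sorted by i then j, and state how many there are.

count = 3; pairs: (1,3), (2,4), (2,5)

α = atan 0.25 = 14.04°;  2α = 28.07°
n_0 = (+0.1703, +0.9854)
n_1 = (-0.6976, +0.7165)
n_2 = (-0.8834, -0.4686)
n_3 = (+0.4527, -0.8916)
n_4 = (+0.9830, +0.1837)
n_5 = (+0.7481, +0.6636)
  (0,1): δ = 125.96°  ·
  (0,2): δ = 52.25°  ·
  (0,3): δ = 36.73°  ·
  (0,4): δ = 110.39°  ·
  (0,5): δ = 141.38°  ·
  (1,2): δ = 106.29°  ·
  (1,3): δ = 17.32°  ✓
  (1,4): δ = 56.35°  ·
  (1,5): δ = 87.34°  ·
  (2,3): δ = 91.03°  ·
  (2,4): δ = 17.36°  ✓
  (2,5): δ = 13.63°  ✓
  (3,4): δ = 106.33°  ·
  (3,5): δ = 75.34°  ·
  (4,5): δ = 149.01°  ·
antipodal pairs: 3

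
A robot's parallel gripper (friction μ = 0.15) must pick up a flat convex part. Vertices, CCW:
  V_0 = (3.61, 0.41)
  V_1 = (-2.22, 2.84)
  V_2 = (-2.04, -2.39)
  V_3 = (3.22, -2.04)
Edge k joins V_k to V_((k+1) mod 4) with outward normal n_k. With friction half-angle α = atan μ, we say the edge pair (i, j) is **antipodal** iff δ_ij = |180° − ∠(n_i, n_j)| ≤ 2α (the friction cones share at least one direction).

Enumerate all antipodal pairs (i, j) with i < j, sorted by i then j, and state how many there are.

count = 1; pairs: (1,3)

α = atan 0.15 = 8.53°;  2α = 17.06°
n_0 = (+0.3847, +0.9230)
n_1 = (-0.9994, -0.0344)
n_2 = (+0.0664, -0.9978)
n_3 = (+0.9876, -0.1572)
  (0,1): δ = 65.40°  ·
  (0,2): δ = 26.43°  ·
  (0,3): δ = 103.58°  ·
  (1,2): δ = 88.16°  ·
  (1,3): δ = 11.02°  ✓
  (2,3): δ = 102.85°  ·
antipodal pairs: 1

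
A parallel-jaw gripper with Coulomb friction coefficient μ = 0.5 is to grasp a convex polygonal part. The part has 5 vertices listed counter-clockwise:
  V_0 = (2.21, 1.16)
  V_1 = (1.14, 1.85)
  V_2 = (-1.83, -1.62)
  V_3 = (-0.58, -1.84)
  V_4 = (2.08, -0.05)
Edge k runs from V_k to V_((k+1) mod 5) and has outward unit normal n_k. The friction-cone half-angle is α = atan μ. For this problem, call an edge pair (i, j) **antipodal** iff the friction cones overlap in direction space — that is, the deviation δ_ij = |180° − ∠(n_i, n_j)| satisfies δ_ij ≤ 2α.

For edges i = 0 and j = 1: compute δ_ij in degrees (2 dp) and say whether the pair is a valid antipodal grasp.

α = atan 0.5 = 26.57°;  2α = 53.13°
edge 0: e_0 = (-1.07, +0.69);  n_0 = (+0.5419, +0.8404)
edge 1: e_1 = (-2.97, -3.47);  n_1 = (-0.7597, +0.6503)
∠(n_0, n_1) = 82.26°
δ = |180° − 82.26°| = 97.74°
97.74° > 2α = 53.13°  →  invalid

δ = 97.74°, invalid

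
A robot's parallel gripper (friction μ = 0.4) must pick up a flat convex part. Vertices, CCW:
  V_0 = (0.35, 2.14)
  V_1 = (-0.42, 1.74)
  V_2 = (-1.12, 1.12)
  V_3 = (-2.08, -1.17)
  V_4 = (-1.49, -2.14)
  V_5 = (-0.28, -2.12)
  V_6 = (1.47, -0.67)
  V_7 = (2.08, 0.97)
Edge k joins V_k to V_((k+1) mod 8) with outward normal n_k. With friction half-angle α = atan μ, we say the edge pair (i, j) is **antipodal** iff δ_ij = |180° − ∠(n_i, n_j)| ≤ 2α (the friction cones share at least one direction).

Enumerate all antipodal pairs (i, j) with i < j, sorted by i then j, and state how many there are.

count = 10; pairs: (0,4), (0,5), (0,6), (1,4), (1,5), (1,6), (2,5), (2,6), (3,7), (4,7)

α = atan 0.4 = 21.80°;  2α = 43.60°
n_0 = (-0.4610, +0.8874)
n_1 = (-0.6630, +0.7486)
n_2 = (-0.9222, +0.3866)
n_3 = (-0.8544, -0.5197)
n_4 = (+0.0165, -0.9999)
n_5 = (+0.6380, -0.7700)
n_6 = (+0.9373, -0.3486)
n_7 = (+0.5602, +0.8283)
  (0,1): δ = 165.92°  ·
  (0,2): δ = 140.20°  ·
  (0,3): δ = 86.14°  ·
  (0,4): δ = 26.50°  ✓
  (0,5): δ = 12.19°  ✓
  (0,6): δ = 42.15°  ✓
  (0,7): δ = 118.48°  ·
  (1,2): δ = 154.28°  ·
  (1,3): δ = 100.22°  ·
  (1,4): δ = 40.58°  ✓
  (1,5): δ = 1.89°  ✓
  (1,6): δ = 28.07°  ✓
  (1,7): δ = 104.40°  ·
  (2,3): δ = 125.95°  ·
  (2,4): δ = 66.31°  ·
  (2,5): δ = 27.61°  ✓
  (2,6): δ = 2.34°  ✓
  (2,7): δ = 78.67°  ·
  (3,4): δ = 120.36°  ·
  (3,5): δ = 81.67°  ·
  (3,6): δ = 51.71°  ·
  (3,7): δ = 24.62°  ✓
  (4,5): δ = 141.30°  ·
  (4,6): δ = 111.35°  ·
  (4,7): δ = 35.02°  ✓
  (5,6): δ = 150.05°  ·
  (5,7): δ = 73.71°  ·
  (6,7): δ = 103.67°  ·
antipodal pairs: 10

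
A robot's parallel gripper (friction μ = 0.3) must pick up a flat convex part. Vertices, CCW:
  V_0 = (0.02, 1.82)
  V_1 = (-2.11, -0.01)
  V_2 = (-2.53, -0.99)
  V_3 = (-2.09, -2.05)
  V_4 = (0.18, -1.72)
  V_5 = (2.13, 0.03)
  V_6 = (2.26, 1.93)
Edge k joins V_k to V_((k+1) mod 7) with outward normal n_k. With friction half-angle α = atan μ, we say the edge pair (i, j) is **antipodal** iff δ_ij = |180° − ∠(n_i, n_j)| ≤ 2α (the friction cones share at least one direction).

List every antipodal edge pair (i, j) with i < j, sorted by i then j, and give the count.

count = 6; pairs: (0,3), (0,4), (1,4), (1,5), (2,5), (3,6)

α = atan 0.3 = 16.70°;  2α = 33.40°
n_0 = (-0.6517, +0.7585)
n_1 = (-0.9191, +0.3939)
n_2 = (-0.9236, -0.3834)
n_3 = (+0.1439, -0.9896)
n_4 = (+0.6679, -0.7442)
n_5 = (+0.9977, -0.0683)
n_6 = (-0.0490, +0.9988)
  (0,1): δ = 153.87°  ·
  (0,2): δ = 108.12°  ·
  (0,3): δ = 32.40°  ✓
  (0,4): δ = 1.24°  ✓
  (0,5): δ = 45.42°  ·
  (0,6): δ = 142.14°  ·
  (1,2): δ = 134.26°  ·
  (1,3): δ = 58.53°  ·
  (1,4): δ = 24.90°  ✓
  (1,5): δ = 19.28°  ✓
  (1,6): δ = 116.01°  ·
  (2,3): δ = 104.27°  ·
  (2,4): δ = 70.64°  ·
  (2,5): δ = 26.46°  ✓
  (2,6): δ = 70.27°  ·
  (3,4): δ = 146.37°  ·
  (3,5): δ = 102.19°  ·
  (3,6): δ = 5.46°  ✓
  (4,5): δ = 135.82°  ·
  (4,6): δ = 39.09°  ·
  (5,6): δ = 83.27°  ·
antipodal pairs: 6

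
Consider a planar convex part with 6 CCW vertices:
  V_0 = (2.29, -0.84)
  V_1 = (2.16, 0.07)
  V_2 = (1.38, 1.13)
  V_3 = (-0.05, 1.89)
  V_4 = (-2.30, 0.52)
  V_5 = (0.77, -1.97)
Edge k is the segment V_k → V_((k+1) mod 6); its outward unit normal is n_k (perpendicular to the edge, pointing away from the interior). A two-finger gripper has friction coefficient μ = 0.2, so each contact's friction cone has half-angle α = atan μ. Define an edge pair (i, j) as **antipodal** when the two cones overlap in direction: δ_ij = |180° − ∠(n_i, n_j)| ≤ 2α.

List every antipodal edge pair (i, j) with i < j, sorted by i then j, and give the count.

count = 3; pairs: (1,4), (2,4), (3,5)

α = atan 0.2 = 11.31°;  2α = 22.62°
n_0 = (+0.9899, +0.1414)
n_1 = (+0.8054, +0.5927)
n_2 = (+0.4693, +0.8830)
n_3 = (-0.5201, +0.8541)
n_4 = (-0.6299, -0.7767)
n_5 = (+0.5966, -0.8025)
  (0,1): δ = 151.78°  ·
  (0,2): δ = 126.12°  ·
  (0,3): δ = 66.79°  ·
  (0,4): δ = 42.83°  ·
  (0,5): δ = 118.50°  ·
  (1,2): δ = 154.34°  ·
  (1,3): δ = 95.01°  ·
  (1,4): δ = 14.61°  ✓
  (1,5): δ = 90.28°  ·
  (2,3): δ = 120.67°  ·
  (2,4): δ = 11.06°  ✓
  (2,5): δ = 64.62°  ·
  (3,4): δ = 70.38°  ·
  (3,5): δ = 5.29°  ✓
  (4,5): δ = 104.33°  ·
antipodal pairs: 3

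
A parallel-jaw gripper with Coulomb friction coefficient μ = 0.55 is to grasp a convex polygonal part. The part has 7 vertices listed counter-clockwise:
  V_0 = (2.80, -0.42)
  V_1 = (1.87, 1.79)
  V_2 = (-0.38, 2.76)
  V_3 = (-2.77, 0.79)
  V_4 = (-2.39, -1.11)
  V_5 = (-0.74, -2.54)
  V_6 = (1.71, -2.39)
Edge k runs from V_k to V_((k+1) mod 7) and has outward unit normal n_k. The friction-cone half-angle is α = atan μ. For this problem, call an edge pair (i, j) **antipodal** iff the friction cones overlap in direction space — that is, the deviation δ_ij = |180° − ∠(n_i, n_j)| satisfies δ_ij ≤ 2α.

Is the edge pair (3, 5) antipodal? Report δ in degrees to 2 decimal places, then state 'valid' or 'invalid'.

δ = 97.81°, invalid

α = atan 0.55 = 28.81°;  2α = 57.62°
edge 3: e_3 = (+0.38, -1.90);  n_3 = (-0.9806, -0.1961)
edge 5: e_5 = (+2.45, +0.15);  n_5 = (+0.0611, -0.9981)
∠(n_3, n_5) = 82.19°
δ = |180° − 82.19°| = 97.81°
97.81° > 2α = 57.62°  →  invalid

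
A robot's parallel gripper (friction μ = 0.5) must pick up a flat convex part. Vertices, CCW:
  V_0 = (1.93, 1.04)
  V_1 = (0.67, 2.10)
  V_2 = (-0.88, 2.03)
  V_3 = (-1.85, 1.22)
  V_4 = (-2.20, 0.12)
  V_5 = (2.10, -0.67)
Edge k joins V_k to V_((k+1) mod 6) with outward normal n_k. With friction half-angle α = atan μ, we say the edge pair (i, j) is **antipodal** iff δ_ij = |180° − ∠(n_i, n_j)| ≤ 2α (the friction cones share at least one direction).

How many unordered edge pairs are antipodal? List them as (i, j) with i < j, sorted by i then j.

count = 4; pairs: (0,4), (1,4), (2,4), (3,5)

α = atan 0.5 = 26.57°;  2α = 53.13°
n_0 = (+0.6438, +0.7652)
n_1 = (-0.0451, +0.9990)
n_2 = (-0.6410, +0.7676)
n_3 = (-0.9529, +0.3032)
n_4 = (-0.1807, -0.9835)
n_5 = (+0.9951, +0.0989)
  (0,1): δ = 137.34°  ·
  (0,2): δ = 100.06°  ·
  (0,3): δ = 67.58°  ·
  (0,4): δ = 29.66°  ✓
  (0,5): δ = 135.75°  ·
  (1,2): δ = 142.72°  ·
  (1,3): δ = 110.24°  ·
  (1,4): δ = 13.00°  ✓
  (1,5): δ = 93.09°  ·
  (2,3): δ = 147.51°  ·
  (2,4): δ = 50.27°  ✓
  (2,5): δ = 55.81°  ·
  (3,4): δ = 82.76°  ·
  (3,5): δ = 23.33°  ✓
  (4,5): δ = 73.91°  ·
antipodal pairs: 4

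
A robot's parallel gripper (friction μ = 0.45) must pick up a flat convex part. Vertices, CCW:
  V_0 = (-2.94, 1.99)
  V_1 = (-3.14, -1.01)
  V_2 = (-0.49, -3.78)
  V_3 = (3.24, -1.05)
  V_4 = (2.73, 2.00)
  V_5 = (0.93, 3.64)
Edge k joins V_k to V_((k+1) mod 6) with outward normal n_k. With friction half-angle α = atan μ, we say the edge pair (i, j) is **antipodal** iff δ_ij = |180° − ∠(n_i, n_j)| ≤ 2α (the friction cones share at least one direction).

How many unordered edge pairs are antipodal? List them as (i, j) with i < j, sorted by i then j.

count = 4; pairs: (0,3), (1,3), (1,4), (2,5)

α = atan 0.45 = 24.23°;  2α = 48.46°
n_0 = (-0.9978, +0.0665)
n_1 = (-0.7226, -0.6913)
n_2 = (+0.5906, -0.8070)
n_3 = (+0.9863, +0.1649)
n_4 = (+0.6735, +0.7392)
n_5 = (-0.3922, +0.9199)
  (0,1): δ = 132.45°  ·
  (0,2): δ = 49.99°  ·
  (0,3): δ = 13.31°  ✓
  (0,4): δ = 51.48°  ·
  (0,5): δ = 116.91°  ·
  (1,2): δ = 97.53°  ·
  (1,3): δ = 34.24°  ✓
  (1,4): δ = 3.93°  ✓
  (1,5): δ = 69.36°  ·
  (2,3): δ = 116.71°  ·
  (2,4): δ = 78.54°  ·
  (2,5): δ = 13.11°  ✓
  (3,4): δ = 141.83°  ·
  (3,5): δ = 76.40°  ·
  (4,5): δ = 114.57°  ·
antipodal pairs: 4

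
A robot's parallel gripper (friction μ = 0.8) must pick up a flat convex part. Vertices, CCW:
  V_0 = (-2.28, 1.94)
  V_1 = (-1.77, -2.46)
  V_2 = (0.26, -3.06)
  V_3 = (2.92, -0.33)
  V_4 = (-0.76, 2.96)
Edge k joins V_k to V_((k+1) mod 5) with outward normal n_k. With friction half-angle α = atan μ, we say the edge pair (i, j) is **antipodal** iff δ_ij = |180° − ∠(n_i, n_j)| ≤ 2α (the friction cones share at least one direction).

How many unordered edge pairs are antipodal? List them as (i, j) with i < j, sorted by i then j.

α = atan 0.8 = 38.66°;  2α = 77.32°
n_0 = (-0.9933, -0.1151)
n_1 = (-0.2834, -0.9590)
n_2 = (+0.7162, -0.6979)
n_3 = (+0.6665, +0.7455)
n_4 = (-0.5572, +0.8304)
  (0,1): δ = 113.08°  ·
  (0,2): δ = 50.87°  ✓
  (0,3): δ = 41.59°  ✓
  (0,4): δ = 117.25°  ·
  (1,2): δ = 117.79°  ·
  (1,3): δ = 25.33°  ✓
  (1,4): δ = 50.33°  ✓
  (2,3): δ = 87.54°  ·
  (2,4): δ = 11.88°  ✓
  (3,4): δ = 104.34°  ·
antipodal pairs: 5

count = 5; pairs: (0,2), (0,3), (1,3), (1,4), (2,4)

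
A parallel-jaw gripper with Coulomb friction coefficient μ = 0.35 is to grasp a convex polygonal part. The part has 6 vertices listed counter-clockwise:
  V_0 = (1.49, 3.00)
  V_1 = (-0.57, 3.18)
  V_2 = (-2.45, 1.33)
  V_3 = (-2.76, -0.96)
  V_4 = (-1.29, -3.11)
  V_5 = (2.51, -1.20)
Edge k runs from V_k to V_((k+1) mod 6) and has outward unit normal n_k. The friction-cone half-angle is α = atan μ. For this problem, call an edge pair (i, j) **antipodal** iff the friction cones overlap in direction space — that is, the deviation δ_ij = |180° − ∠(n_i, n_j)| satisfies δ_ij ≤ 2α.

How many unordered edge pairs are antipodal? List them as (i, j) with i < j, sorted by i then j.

count = 4; pairs: (0,4), (1,4), (2,5), (3,5)

α = atan 0.35 = 19.29°;  2α = 38.58°
n_0 = (+0.0870, +0.9962)
n_1 = (-0.7014, +0.7128)
n_2 = (-0.9910, +0.1341)
n_3 = (-0.8255, -0.5644)
n_4 = (+0.4491, -0.8935)
n_5 = (+0.9718, +0.2360)
  (0,1): δ = 130.47°  ·
  (0,2): δ = 92.72°  ·
  (0,3): δ = 50.65°  ·
  (0,4): δ = 31.68°  ✓
  (0,5): δ = 108.64°  ·
  (1,2): δ = 142.25°  ·
  (1,3): δ = 100.18°  ·
  (1,4): δ = 17.85°  ✓
  (1,5): δ = 59.11°  ·
  (2,3): δ = 137.93°  ·
  (2,4): δ = 55.61°  ·
  (2,5): δ = 21.36°  ✓
  (3,4): δ = 97.68°  ·
  (3,5): δ = 20.71°  ✓
  (4,5): δ = 103.04°  ·
antipodal pairs: 4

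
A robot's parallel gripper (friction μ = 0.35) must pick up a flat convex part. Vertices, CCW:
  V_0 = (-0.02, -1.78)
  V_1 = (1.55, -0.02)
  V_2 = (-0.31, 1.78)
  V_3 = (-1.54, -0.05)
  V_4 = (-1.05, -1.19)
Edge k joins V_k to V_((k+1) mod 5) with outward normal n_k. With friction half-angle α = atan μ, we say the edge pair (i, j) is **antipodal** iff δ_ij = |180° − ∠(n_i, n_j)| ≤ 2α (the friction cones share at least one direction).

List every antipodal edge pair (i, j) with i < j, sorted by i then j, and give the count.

count = 3; pairs: (0,2), (1,3), (1,4)

α = atan 0.35 = 19.29°;  2α = 38.58°
n_0 = (+0.7462, -0.6657)
n_1 = (+0.6954, +0.7186)
n_2 = (-0.8300, +0.5578)
n_3 = (-0.9187, -0.3949)
n_4 = (-0.4970, -0.8677)
  (0,1): δ = 92.33°  ·
  (0,2): δ = 7.83°  ✓
  (0,3): δ = 64.99°  ·
  (0,4): δ = 101.93°  ·
  (1,2): δ = 79.85°  ·
  (1,3): δ = 22.68°  ✓
  (1,4): δ = 14.26°  ✓
  (2,3): δ = 122.83°  ·
  (2,4): δ = 85.90°  ·
  (3,4): δ = 143.06°  ·
antipodal pairs: 3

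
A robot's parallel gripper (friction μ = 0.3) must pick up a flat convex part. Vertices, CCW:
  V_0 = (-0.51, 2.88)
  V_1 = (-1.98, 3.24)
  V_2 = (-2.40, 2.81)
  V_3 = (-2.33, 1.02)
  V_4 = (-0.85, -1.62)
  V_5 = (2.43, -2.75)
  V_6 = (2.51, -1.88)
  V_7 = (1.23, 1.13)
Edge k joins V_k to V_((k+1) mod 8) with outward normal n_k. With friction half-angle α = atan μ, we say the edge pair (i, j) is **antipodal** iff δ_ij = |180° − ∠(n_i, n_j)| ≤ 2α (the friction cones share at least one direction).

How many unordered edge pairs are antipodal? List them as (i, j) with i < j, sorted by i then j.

count = 6; pairs: (0,4), (2,5), (2,6), (3,6), (3,7), (4,7)

α = atan 0.3 = 16.70°;  2α = 33.40°
n_0 = (+0.2379, +0.9713)
n_1 = (-0.7154, +0.6987)
n_2 = (-0.9992, -0.0391)
n_3 = (-0.8723, -0.4890)
n_4 = (-0.3257, -0.9455)
n_5 = (+0.9958, -0.0916)
n_6 = (+0.9202, +0.3913)
n_7 = (+0.7091, +0.7051)
  (0,1): δ = 120.57°  ·
  (0,2): δ = 74.00°  ·
  (0,3): δ = 46.96°  ·
  (0,4): δ = 5.25°  ✓
  (0,5): δ = 98.51°  ·
  (0,6): δ = 126.80°  ·
  (0,7): δ = 148.60°  ·
  (1,2): δ = 133.43°  ·
  (1,3): δ = 106.40°  ·
  (1,4): δ = 64.68°  ·
  (1,5): δ = 39.07°  ·
  (1,6): δ = 67.36°  ·
  (1,7): δ = 89.16°  ·
  (2,3): δ = 152.96°  ·
  (2,4): δ = 111.25°  ·
  (2,5): δ = 7.49°  ✓
  (2,6): δ = 20.80°  ✓
  (2,7): δ = 42.60°  ·
  (3,4): δ = 138.28°  ·
  (3,5): δ = 34.53°  ·
  (3,6): δ = 6.24°  ✓
  (3,7): δ = 15.56°  ✓
  (4,5): δ = 76.24°  ·
  (4,6): δ = 47.95°  ·
  (4,7): δ = 26.15°  ✓
  (5,6): δ = 151.71°  ·
  (5,7): δ = 129.91°  ·
  (6,7): δ = 158.20°  ·
antipodal pairs: 6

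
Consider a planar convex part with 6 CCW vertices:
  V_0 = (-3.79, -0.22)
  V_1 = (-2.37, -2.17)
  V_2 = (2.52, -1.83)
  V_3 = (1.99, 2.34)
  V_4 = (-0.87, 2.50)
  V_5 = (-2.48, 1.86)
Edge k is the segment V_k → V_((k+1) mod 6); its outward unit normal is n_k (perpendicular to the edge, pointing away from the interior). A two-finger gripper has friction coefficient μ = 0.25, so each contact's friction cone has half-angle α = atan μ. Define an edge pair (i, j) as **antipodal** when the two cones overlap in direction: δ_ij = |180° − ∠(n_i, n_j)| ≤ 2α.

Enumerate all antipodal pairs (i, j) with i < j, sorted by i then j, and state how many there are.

α = atan 0.25 = 14.04°;  2α = 28.07°
n_0 = (-0.8084, -0.5887)
n_1 = (+0.0694, -0.9976)
n_2 = (+0.9920, +0.1261)
n_3 = (+0.0559, +0.9984)
n_4 = (-0.3694, +0.9293)
n_5 = (-0.8462, +0.5329)
  (0,1): δ = 122.08°  ·
  (0,2): δ = 28.82°  ·
  (0,3): δ = 50.74°  ·
  (0,4): δ = 75.62°  ·
  (0,5): δ = 111.73°  ·
  (1,2): δ = 86.73°  ·
  (1,3): δ = 7.18°  ✓
  (1,4): δ = 17.70°  ✓
  (1,5): δ = 53.82°  ·
  (2,3): δ = 100.45°  ·
  (2,4): δ = 75.56°  ·
  (2,5): δ = 39.45°  ·
  (3,4): δ = 155.12°  ·
  (3,5): δ = 119.00°  ·
  (4,5): δ = 143.88°  ·
antipodal pairs: 2

count = 2; pairs: (1,3), (1,4)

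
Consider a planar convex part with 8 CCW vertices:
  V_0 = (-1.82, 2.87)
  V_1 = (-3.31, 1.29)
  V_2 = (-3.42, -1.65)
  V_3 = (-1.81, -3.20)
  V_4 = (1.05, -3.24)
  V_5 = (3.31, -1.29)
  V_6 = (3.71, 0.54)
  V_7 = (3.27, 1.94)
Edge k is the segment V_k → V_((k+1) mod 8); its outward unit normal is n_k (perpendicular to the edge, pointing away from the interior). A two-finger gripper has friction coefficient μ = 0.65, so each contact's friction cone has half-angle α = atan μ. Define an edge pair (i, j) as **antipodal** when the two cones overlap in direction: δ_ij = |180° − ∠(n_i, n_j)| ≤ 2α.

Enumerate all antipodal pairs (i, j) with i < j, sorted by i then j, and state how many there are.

count = 12; pairs: (0,3), (0,4), (0,5), (0,6), (1,4), (1,5), (1,6), (2,5), (2,6), (2,7), (3,7), (4,7)

α = atan 0.65 = 33.02°;  2α = 66.05°
n_0 = (-0.7275, +0.6861)
n_1 = (-0.9993, +0.0374)
n_2 = (-0.6936, -0.7204)
n_3 = (-0.0140, -0.9999)
n_4 = (+0.6533, -0.7571)
n_5 = (+0.9769, -0.2135)
n_6 = (+0.9540, +0.2998)
n_7 = (+0.1797, +0.9837)
  (0,1): δ = 138.82°  ·
  (0,2): δ = 90.59°  ·
  (0,3): δ = 47.48°  ✓
  (0,4): δ = 5.89°  ✓
  (0,5): δ = 30.99°  ✓
  (0,6): δ = 60.77°  ✓
  (0,7): δ = 122.97°  ·
  (1,2): δ = 131.77°  ·
  (1,3): δ = 88.66°  ·
  (1,4): δ = 47.07°  ✓
  (1,5): δ = 10.19°  ✓
  (1,6): δ = 19.59°  ✓
  (1,7): δ = 81.79°  ·
  (2,3): δ = 136.89°  ·
  (2,4): δ = 95.30°  ·
  (2,5): δ = 58.42°  ✓
  (2,6): δ = 28.64°  ✓
  (2,7): δ = 33.56°  ✓
  (3,4): δ = 138.41°  ·
  (3,5): δ = 101.53°  ·
  (3,6): δ = 71.75°  ·
  (3,7): δ = 9.55°  ✓
  (4,5): δ = 143.12°  ·
  (4,6): δ = 113.34°  ·
  (4,7): δ = 51.14°  ✓
  (5,6): δ = 150.22°  ·
  (5,7): δ = 88.02°  ·
  (6,7): δ = 117.80°  ·
antipodal pairs: 12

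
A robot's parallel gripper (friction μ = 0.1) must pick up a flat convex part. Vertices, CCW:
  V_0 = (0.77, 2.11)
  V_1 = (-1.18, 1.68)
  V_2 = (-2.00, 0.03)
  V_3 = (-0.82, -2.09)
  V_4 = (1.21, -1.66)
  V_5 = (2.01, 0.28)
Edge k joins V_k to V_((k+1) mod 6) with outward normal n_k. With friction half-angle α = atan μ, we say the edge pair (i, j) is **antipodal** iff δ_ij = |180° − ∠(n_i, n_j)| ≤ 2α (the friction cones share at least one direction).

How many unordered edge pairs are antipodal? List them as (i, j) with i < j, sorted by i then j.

α = atan 0.1 = 5.71°;  2α = 11.42°
n_0 = (-0.2153, +0.9765)
n_1 = (-0.8955, +0.4450)
n_2 = (-0.8738, -0.4863)
n_3 = (+0.2072, -0.9783)
n_4 = (+0.9245, -0.3812)
n_5 = (+0.8279, +0.5609)
  (0,1): δ = 128.86°  ·
  (0,2): δ = 73.33°  ·
  (0,3): δ = 0.48°  ✓
  (0,4): δ = 55.15°  ·
  (0,5): δ = 111.69°  ·
  (1,2): δ = 124.47°  ·
  (1,3): δ = 51.61°  ·
  (1,4): δ = 4.02°  ✓
  (1,5): δ = 60.55°  ·
  (2,3): δ = 107.14°  ·
  (2,4): δ = 51.51°  ·
  (2,5): δ = 5.02°  ✓
  (3,4): δ = 124.37°  ·
  (3,5): δ = 67.84°  ·
  (4,5): δ = 123.47°  ·
antipodal pairs: 3

count = 3; pairs: (0,3), (1,4), (2,5)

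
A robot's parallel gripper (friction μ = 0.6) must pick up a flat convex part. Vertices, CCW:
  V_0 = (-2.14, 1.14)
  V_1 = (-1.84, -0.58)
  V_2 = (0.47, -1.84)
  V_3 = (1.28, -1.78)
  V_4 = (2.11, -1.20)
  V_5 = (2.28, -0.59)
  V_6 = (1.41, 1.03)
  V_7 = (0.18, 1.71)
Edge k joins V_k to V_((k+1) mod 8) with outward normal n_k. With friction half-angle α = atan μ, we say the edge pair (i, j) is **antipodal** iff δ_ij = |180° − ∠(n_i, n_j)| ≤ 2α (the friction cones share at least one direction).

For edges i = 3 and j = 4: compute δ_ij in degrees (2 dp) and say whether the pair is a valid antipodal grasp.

δ = 140.52°, invalid

α = atan 0.6 = 30.96°;  2α = 61.93°
edge 3: e_3 = (+0.83, +0.58);  n_3 = (+0.5728, -0.8197)
edge 4: e_4 = (+0.17, +0.61);  n_4 = (+0.9633, -0.2685)
∠(n_3, n_4) = 39.48°
δ = |180° − 39.48°| = 140.52°
140.52° > 2α = 61.93°  →  invalid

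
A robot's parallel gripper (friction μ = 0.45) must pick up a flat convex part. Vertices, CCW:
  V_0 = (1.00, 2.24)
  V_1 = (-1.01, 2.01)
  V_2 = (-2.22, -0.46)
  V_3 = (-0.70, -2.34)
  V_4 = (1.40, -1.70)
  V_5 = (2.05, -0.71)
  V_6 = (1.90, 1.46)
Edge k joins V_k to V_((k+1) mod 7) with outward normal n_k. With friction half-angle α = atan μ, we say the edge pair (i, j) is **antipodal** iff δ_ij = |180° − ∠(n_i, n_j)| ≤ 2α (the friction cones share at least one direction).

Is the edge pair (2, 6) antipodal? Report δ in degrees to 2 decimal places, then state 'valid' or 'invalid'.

δ = 10.13°, valid

α = atan 0.45 = 24.23°;  2α = 48.46°
edge 2: e_2 = (+1.52, -1.88);  n_2 = (-0.7776, -0.6287)
edge 6: e_6 = (-0.90, +0.78);  n_6 = (+0.6549, +0.7557)
∠(n_2, n_6) = 169.87°
δ = |180° − 169.87°| = 10.13°
10.13° ≤ 2α = 48.46°  →  valid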